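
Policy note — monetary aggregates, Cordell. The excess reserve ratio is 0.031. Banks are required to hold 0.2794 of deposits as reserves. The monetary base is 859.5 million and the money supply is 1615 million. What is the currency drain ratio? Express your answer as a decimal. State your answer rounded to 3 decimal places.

0.474

Using m = M/MB = 1615/859.5 ≈ 1.878999. From m = (1 + c)/(c + rr + e), rearranging gives 1 + c = m·(c + rr + e), so c·(1 − m) = m·(rr + e) − 1.
Hence c = [m·(rr + e) − 1]/(1 − m) = [1.878999 × (0.2794 + 0.031) − 1] / (1 − 1.878999) ≈ 0.474129.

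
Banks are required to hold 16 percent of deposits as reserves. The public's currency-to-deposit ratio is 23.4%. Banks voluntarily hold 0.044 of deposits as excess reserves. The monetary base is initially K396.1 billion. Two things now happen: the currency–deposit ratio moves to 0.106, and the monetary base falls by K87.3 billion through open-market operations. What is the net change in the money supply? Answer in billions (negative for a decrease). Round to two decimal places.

-14.23 billion

Before: m₁ = (1 + 0.234) / (0.16 + 0.044 + 0.234) ≈ 2.817352, MB₁ = 396.1, so M₁ = 2.817352 × 396.1 ≈ 1115.9531 billion.
After: m₂ = (1 + 0.106) / (0.16 + 0.044 + 0.106) ≈ 3.567742, MB₂ = 396.1 − 87.3 = 308.8, so M₂ = 3.567742 × 308.8 ≈ 1101.7187 billion.
ΔM = M₂ − M₁ = 1101.7187 − 1115.9531 = -14.2344 billion.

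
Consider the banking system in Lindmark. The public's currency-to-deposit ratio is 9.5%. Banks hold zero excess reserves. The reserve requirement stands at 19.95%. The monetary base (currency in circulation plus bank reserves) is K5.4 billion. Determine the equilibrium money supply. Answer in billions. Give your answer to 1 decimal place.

The money multiplier is m = (1 + c) / (rr + c) = (1 + 0.095) / (0.1995 + 0.095) ≈ 3.7182.
So M = m × MB = 3.7182 × 5.4 ≈ 20.0783 billion.

K20.1 billion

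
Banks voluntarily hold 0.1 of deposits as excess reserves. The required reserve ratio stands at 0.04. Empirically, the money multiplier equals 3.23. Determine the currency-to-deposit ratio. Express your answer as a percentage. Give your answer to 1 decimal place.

24.6%

Using m = 3.23. From m = (1 + c)/(c + rr + e), rearranging gives 1 + c = m·(c + rr + e), so c·(1 − m) = m·(rr + e) − 1.
Hence c = [m·(rr + e) − 1]/(1 − m) = [3.23 × (0.04 + 0.1) − 1] / (1 − 3.23) ≈ 0.245650.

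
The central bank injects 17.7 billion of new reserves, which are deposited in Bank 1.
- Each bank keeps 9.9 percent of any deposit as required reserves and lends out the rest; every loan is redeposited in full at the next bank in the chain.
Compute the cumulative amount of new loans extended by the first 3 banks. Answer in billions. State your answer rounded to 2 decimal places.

Bank i lends (1 − rr)^i of the original deposit: Bank 1 lends 17.7·0.9010 = 15.9477, Bank 2 lends 17.7·0.9010² ≈ 14.3689, and so on.
Summing a geometric series: total = 17.7·[0.9010·(1 − 0.9010^3) / (1 − 0.9010)] ≈ 43.2629 billion.

43.26 billion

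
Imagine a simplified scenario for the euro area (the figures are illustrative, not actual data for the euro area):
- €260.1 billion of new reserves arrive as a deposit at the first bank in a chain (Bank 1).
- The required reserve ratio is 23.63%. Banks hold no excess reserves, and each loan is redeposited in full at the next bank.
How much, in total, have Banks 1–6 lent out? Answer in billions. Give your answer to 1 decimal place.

Bank i lends (1 − rr)^i of the original deposit: Bank 1 lends 260.1·0.7637 ≈ 198.6384, Bank 2 lends 260.1·0.7637² ≈ 151.7001, and so on.
Summing a geometric series: total = 260.1·[0.7637·(1 − 0.7637^6) / (1 − 0.7637)] ≈ 673.8424 billion.

€673.8 billion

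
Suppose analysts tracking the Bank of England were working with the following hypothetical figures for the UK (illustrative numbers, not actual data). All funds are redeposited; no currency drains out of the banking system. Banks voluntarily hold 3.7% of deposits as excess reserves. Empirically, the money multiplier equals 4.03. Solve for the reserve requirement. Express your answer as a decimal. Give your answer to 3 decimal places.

Using m = 4.03. Since m = (1 + c)/(c + rr + e), the denominator satisfies c + rr + e = (1 + c)/m = (1 + 0) / 4.03 ≈ 0.248139.
With c = 0 and e = 0.037, the reserve requirement is 0.248139 − 0 − 0.037 = 0.211139.

0.211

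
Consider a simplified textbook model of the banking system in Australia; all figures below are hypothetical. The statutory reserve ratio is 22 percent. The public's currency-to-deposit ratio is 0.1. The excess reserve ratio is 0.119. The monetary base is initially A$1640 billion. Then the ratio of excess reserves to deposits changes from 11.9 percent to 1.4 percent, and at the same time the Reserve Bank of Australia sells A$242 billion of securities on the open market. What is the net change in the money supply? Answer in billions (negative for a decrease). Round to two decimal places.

Before: m₁ = (1 + 0.1) / (0.22 + 0.119 + 0.1) ≈ 2.5056948, MB₁ = 1640, so M₁ = 2.5056948 × 1640 ≈ 4109.3395 billion.
After: m₂ = (1 + 0.1) / (0.22 + 0.014 + 0.1) ≈ 3.2934132, MB₂ = 1640 − 242 = 1398, so M₂ = 3.2934132 × 1398 ≈ 4604.1917 billion.
ΔM = M₂ − M₁ = 4604.1917 − 4109.3395 = 494.8522 billion.

A$494.85 billion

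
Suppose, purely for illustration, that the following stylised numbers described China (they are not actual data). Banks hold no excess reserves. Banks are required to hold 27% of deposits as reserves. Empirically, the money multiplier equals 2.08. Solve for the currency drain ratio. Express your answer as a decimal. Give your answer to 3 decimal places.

Using m = 2.08. From m = (1 + c)/(c + rr + e), rearranging gives 1 + c = m·(c + rr + e), so c·(1 − m) = m·(rr + e) − 1.
Hence c = [m·(rr + e) − 1]/(1 − m) = [2.08 × (0.27 + 0) − 1] / (1 − 2.08) ≈ 0.405926.

0.406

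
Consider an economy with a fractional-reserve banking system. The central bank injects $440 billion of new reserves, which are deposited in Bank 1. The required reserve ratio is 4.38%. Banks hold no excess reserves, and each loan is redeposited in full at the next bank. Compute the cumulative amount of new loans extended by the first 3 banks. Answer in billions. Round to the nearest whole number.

Bank i lends (1 − rr)^i of the original deposit: Bank 1 lends 440·0.9562 = 420.7280, Bank 2 lends 440·0.9562² ≈ 402.3001, and so on.
Summing a geometric series: total = 440·[0.9562·(1 − 0.9562^3) / (1 − 0.9562)] ≈ 1207.7075 billion.

$1208 billion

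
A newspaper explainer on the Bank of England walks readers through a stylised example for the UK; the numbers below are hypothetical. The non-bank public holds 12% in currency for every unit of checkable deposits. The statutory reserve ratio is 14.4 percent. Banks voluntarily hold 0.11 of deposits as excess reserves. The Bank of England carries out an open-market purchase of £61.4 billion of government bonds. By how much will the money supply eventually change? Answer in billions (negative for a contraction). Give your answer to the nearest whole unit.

The money multiplier is m = (1 + c) / (rr + e + c) = (1 + 0.12) / (0.144 + 0.11 + 0.12) ≈ 2.9947.
The purchase adds 61.4 billion of base, so ΔM = m × ΔMB = 2.9947 × (+61.4) ≈ 183.8746 billion.

£184 billion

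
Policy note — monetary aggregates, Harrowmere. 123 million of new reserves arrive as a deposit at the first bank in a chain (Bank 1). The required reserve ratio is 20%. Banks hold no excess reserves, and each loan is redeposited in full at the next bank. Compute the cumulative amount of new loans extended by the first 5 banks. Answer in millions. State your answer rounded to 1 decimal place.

330.8 million

Bank i lends (1 − rr)^i of the original deposit: Bank 1 lends 123·0.8000 = 98.4000, Bank 2 lends 123·0.8000² = 78.7200, and so on.
Summing a geometric series: total = 123·[0.8000·(1 − 0.8000^5) / (1 − 0.8000)] ≈ 330.7814 million.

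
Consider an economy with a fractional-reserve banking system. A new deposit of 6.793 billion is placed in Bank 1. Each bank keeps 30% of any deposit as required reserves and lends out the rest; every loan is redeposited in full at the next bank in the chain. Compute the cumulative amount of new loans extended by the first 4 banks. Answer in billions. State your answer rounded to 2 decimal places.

12.04 billion

Bank i lends (1 − rr)^i of the original deposit: Bank 1 lends 6.793·0.7000 = 4.7551, Bank 2 lends 6.793·0.7000² ≈ 3.3286, and so on.
Summing a geometric series: total = 6.793·[0.7000·(1 − 0.7000^4) / (1 − 0.7000)] ≈ 12.0447 billion.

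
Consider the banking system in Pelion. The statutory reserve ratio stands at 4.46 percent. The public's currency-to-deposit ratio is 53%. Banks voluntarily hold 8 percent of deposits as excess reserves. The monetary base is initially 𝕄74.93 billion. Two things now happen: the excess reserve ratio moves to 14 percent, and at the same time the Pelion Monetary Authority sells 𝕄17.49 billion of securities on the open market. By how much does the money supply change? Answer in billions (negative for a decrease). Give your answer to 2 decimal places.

-52.15 billion

Before: m₁ = (1 + 0.53) / (0.0446 + 0.08 + 0.53) ≈ 2.33731, MB₁ = 74.93, so M₁ = 2.33731 × 74.93 ≈ 175.1346 billion.
After: m₂ = (1 + 0.53) / (0.0446 + 0.14 + 0.53) ≈ 2.14106, MB₂ = 74.93 − 17.49 = 57.44, so M₂ = 2.14106 × 57.44 ≈ 122.9825 billion.
ΔM = M₂ − M₁ = 122.9825 − 175.1346 = -52.1521 billion.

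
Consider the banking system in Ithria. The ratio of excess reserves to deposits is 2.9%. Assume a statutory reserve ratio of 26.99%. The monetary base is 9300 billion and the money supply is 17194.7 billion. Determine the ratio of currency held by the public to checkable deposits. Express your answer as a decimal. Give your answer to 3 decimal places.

Using m = M/MB = 17194.7/9300 ≈ 1.848892. From m = (1 + c)/(c + rr + e), rearranging gives 1 + c = m·(c + rr + e), so c·(1 − m) = m·(rr + e) − 1.
Hence c = [m·(rr + e) − 1]/(1 − m) = [1.848892 × (0.2699 + 0.029) − 1] / (1 − 1.848892) ≈ 0.527000.

0.527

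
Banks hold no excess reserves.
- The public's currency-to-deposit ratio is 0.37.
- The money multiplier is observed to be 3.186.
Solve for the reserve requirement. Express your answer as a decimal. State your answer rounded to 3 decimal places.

0.060

Using m = 3.186. Since m = (1 + c)/(c + rr + e), the denominator satisfies c + rr + e = (1 + c)/m = (1 + 0.37) / 3.186 ≈ 0.430006.
With c = 0.37 and e = 0, the reserve requirement is 0.430006 − 0.37 − 0 = 0.060006.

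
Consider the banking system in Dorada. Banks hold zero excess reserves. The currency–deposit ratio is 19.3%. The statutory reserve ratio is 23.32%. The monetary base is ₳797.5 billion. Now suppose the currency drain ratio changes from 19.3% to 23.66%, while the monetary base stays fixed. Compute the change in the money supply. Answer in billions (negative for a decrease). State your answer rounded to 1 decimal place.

-133.2 billion

Initially m₁ = (1 + 0.193) / (0.2332 + 0.193) ≈ 2.79916, so M₁ = 2.79916 × 797.5 = 2232.3301 billion.
After the change m₂ = (1 + 0.2366) / (0.2332 + 0.2366) ≈ 2.63218, so M₂ = 2.63218 × 797.5 ≈ 2099.1635 billion.
ΔM = M₂ − M₁ = 2099.1635 − 2232.3301 = -133.1666 billion.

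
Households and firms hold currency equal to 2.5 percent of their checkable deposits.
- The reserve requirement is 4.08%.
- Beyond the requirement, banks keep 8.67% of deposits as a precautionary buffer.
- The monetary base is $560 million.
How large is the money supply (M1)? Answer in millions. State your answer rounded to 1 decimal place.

The money multiplier is m = (1 + c) / (rr + e + c) = (1 + 0.025) / (0.0408 + 0.0867 + 0.025) ≈ 6.72131.
So M = m × MB = 6.72131 × 560 = 3763.9336 million.

$3763.9 million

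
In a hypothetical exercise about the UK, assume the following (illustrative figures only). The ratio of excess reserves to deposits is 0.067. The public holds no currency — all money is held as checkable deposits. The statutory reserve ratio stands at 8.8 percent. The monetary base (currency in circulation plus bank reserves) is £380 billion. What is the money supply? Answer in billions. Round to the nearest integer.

£2452 billion

The money multiplier is m = 1 / (rr + e) = 1 / (0.088 + 0.067) ≈ 6.4516.
So M = m × MB = 6.4516 × 380 = 2451.608 billion.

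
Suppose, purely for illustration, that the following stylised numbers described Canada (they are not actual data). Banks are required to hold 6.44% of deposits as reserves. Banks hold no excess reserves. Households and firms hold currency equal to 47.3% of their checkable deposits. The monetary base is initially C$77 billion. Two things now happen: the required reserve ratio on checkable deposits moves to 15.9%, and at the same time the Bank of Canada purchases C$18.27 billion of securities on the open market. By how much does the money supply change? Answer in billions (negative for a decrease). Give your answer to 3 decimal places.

Before: m₁ = (1 + 0.473) / (0.0644 + 0.473) ≈ 2.740975, MB₁ = 77, so M₁ = 2.740975 × 77 ≈ 211.0551 billion.
After: m₂ = (1 + 0.473) / (0.159 + 0.473) ≈ 2.330696, MB₂ = 77 + 18.27 = 95.27, so M₂ = 2.330696 × 95.27 ≈ 222.0454 billion.
ΔM = M₂ − M₁ = 222.0454 − 211.0551 = 10.9903 billion.

C$10.990 billion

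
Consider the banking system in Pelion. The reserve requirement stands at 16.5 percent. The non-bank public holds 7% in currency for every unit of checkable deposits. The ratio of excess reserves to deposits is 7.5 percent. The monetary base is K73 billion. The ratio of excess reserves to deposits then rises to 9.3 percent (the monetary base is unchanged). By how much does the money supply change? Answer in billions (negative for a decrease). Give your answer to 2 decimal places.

Initially m₁ = (1 + 0.07) / (0.165 + 0.075 + 0.07) ≈ 3.45161, so M₁ = 3.45161 × 73 ≈ 251.9675 billion.
After the change m₂ = (1 + 0.07) / (0.165 + 0.093 + 0.07) ≈ 3.26220, so M₂ = 3.26220 × 73 = 238.1406 billion.
ΔM = M₂ − M₁ = 238.1406 − 251.9675 = -13.8269 billion.

-13.83 billion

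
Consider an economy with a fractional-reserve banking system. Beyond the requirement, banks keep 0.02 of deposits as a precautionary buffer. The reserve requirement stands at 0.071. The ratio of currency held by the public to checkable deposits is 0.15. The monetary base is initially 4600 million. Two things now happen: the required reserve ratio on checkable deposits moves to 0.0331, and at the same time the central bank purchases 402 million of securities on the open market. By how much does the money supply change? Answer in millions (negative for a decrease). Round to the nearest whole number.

6372 million

Before: m₁ = (1 + 0.15) / (0.071 + 0.02 + 0.15) ≈ 4.77178, MB₁ = 4600, so M₁ = 4.77178 × 4600 = 21950.188 million.
After: m₂ = (1 + 0.15) / (0.0331 + 0.02 + 0.15) ≈ 5.66224, MB₂ = 4600 + 402 = 5002, so M₂ = 5.66224 × 5002 ≈ 28322.5245 million.
ΔM = M₂ − M₁ = 28322.5245 − 21950.188 = 6372.3365 million.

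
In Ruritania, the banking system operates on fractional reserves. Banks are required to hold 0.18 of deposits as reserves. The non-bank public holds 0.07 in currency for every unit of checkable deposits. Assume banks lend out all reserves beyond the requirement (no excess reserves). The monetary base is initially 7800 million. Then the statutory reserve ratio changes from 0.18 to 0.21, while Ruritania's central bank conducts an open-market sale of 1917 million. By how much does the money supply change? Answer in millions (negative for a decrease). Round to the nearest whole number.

Before: m₁ = (1 + 0.07) / (0.18 + 0.07) = 4.28, MB₁ = 7800, so M₁ = 4.28 × 7800 = 33384 million.
After: m₂ = (1 + 0.07) / (0.21 + 0.07) ≈ 3.82143, MB₂ = 7800 − 1917 = 5883, so M₂ = 3.82143 × 5883 ≈ 22481.4727 million.
ΔM = M₂ − M₁ = 22481.4727 − 33384 = -10902.5273 million.

-10903 million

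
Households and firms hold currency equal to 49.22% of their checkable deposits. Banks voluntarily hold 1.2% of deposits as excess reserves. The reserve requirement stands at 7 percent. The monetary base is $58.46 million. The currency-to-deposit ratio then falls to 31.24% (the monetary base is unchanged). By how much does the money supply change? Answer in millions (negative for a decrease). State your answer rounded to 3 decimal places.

$42.608 million

Initially m₁ = (1 + 0.4922) / (0.07 + 0.012 + 0.4922) ≈ 2.598746, so M₁ = 2.598746 × 58.46 ≈ 151.9227 million.
After the change m₂ = (1 + 0.3124) / (0.07 + 0.012 + 0.3124) ≈ 3.327586, so M₂ = 3.327586 × 58.46 ≈ 194.5307 million.
ΔM = M₂ − M₁ = 194.5307 − 151.9227 = 42.608 million.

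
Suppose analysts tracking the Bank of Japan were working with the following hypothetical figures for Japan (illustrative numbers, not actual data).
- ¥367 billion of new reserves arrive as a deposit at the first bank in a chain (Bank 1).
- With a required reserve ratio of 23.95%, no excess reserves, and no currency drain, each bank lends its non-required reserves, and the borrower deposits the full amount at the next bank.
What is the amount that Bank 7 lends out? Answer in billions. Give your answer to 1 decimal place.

Each bank lends a fraction (1 − rr) = 0.7605 of the deposit it receives, so Bank 7 receives 367·0.7605^6 and lends 367·0.7605^7 ≈ 53.9959 billion.

¥54.0 billion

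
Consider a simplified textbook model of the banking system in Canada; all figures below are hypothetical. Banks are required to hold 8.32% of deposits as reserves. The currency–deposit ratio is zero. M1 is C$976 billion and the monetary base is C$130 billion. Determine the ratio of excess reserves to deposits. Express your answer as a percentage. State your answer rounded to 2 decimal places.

5.00%

Using m = M/MB = 976/130 ≈ 7.507692. Since m = (1 + c)/(c + rr + e), the denominator satisfies c + rr + e = (1 + c)/m = (1 + 0) / 7.507692 ≈ 0.133197.
With c = 0 and rr = 0.0832, the ratio of excess reserves to deposits is 0.133197 − 0 − 0.0832 = 0.049997.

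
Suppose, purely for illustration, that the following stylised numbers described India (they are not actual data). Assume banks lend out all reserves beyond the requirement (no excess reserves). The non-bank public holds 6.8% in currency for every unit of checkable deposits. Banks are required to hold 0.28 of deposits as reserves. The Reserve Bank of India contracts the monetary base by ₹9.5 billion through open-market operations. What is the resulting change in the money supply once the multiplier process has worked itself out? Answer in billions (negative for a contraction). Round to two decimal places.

-29.16 billion

The money multiplier is m = (1 + c) / (rr + c) = (1 + 0.068) / (0.28 + 0.068) ≈ 3.0690.
The sale removes 9.5 billion of base, so ΔM = m × ΔMB = 3.0690 × (−9.5) = -29.1555 billion.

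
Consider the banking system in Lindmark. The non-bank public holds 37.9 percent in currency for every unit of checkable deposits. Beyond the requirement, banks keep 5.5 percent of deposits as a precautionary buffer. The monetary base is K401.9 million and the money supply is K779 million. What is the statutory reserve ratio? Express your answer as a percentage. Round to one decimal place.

Using m = M/MB = 779/401.9 ≈ 1.938293. Since m = (1 + c)/(c + rr + e), the denominator satisfies c + rr + e = (1 + c)/m = (1 + 0.379) / 1.938293 ≈ 0.711451.
With c = 0.379 and e = 0.055, the statutory reserve ratio is 0.711451 − 0.379 − 0.055 = 0.277451.

27.7%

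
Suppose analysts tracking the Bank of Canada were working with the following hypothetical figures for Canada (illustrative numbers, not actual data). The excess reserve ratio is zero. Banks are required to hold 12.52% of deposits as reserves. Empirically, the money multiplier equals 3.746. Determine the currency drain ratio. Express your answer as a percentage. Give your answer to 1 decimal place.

19.3%

Using m = 3.746. From m = (1 + c)/(c + rr + e), rearranging gives 1 + c = m·(c + rr + e), so c·(1 − m) = m·(rr + e) − 1.
Hence c = [m·(rr + e) − 1]/(1 − m) = [3.746 × (0.1252 + 0) − 1] / (1 − 3.746) ≈ 0.193372.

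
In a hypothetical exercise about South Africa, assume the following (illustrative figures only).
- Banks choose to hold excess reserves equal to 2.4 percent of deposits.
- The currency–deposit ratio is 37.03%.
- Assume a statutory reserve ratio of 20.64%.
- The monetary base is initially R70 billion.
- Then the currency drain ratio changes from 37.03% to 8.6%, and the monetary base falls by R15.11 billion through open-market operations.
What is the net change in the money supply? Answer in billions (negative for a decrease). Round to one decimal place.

Before: m₁ = (1 + 0.3703) / (0.2064 + 0.024 + 0.3703) ≈ 2.2812, MB₁ = 70, so M₁ = 2.2812 × 70 = 159.684 billion.
After: m₂ = (1 + 0.086) / (0.2064 + 0.024 + 0.086) ≈ 3.4324, MB₂ = 70 − 15.11 = 54.89, so M₂ = 3.4324 × 54.89 ≈ 188.4044 billion.
ΔM = M₂ − M₁ = 188.4044 − 159.684 = 28.7204 billion.

R28.7 billion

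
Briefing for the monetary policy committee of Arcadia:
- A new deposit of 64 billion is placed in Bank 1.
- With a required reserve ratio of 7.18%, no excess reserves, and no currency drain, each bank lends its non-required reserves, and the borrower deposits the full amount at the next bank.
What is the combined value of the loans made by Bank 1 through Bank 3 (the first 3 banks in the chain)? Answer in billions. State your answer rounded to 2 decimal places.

165.72 billion

Bank i lends (1 − rr)^i of the original deposit: Bank 1 lends 64·0.9282 = 59.4048, Bank 2 lends 64·0.9282² ≈ 55.1395, and so on.
Summing a geometric series: total = 64·[0.9282·(1 − 0.9282^3) / (1 − 0.9282)] ≈ 165.7249 billion.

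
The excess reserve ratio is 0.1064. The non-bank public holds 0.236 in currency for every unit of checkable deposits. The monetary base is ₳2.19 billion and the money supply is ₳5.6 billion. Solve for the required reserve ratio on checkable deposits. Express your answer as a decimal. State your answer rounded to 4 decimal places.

0.1410

Using m = M/MB = 5.6/2.19 ≈ 2.557078. Since m = (1 + c)/(c + rr + e), the denominator satisfies c + rr + e = (1 + c)/m = (1 + 0.236) / 2.557078 ≈ 0.483364.
With c = 0.236 and e = 0.1064, the required reserve ratio on checkable deposits is 0.483364 − 0.236 − 0.1064 = 0.140964.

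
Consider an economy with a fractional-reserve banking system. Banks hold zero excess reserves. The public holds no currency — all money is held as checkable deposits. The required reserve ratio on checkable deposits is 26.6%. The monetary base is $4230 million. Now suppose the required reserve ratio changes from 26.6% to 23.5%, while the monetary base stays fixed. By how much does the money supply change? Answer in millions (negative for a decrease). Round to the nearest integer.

Initially m₁ = 1 / (0.266) ≈ 3.75940, so M₁ = 3.75940 × 4230 = 15902.262 million.
After the change m₂ = 1 / (0.235) ≈ 4.25532, so M₂ = 4.25532 × 4230 = 18000.0036 million.
ΔM = M₂ − M₁ = 18000.0036 − 15902.262 = 2097.7416 million.

$2098 million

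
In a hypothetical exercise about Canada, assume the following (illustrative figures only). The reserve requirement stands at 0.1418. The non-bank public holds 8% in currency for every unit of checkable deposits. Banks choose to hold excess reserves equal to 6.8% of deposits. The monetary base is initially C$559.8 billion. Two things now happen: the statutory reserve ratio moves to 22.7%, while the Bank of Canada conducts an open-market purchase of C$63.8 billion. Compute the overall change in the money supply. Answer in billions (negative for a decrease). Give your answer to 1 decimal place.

Before: m₁ = (1 + 0.08) / (0.1418 + 0.068 + 0.08) ≈ 3.72671, MB₁ = 559.8, so M₁ = 3.72671 × 559.8 ≈ 2086.2123 billion.
After: m₂ = (1 + 0.08) / (0.227 + 0.068 + 0.08) = 2.88, MB₂ = 559.8 + 63.8 = 623.6, so M₂ = 2.88 × 623.6 = 1795.968 billion.
ΔM = M₂ − M₁ = 1795.968 − 2086.2123 = -290.2443 billion.

-290.2 billion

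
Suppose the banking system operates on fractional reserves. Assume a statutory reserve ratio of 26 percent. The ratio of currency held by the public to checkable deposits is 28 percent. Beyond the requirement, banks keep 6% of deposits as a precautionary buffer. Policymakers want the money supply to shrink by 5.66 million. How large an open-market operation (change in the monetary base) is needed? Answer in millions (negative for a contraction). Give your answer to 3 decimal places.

-2.653 million

The money multiplier is m = (1 + c) / (rr + e + c) = (1 + 0.28) / (0.26 + 0.06 + 0.28) ≈ 2.13333.
ΔMB = ΔM / m = (−5.66) / 2.13333 ≈ -2.6531 million.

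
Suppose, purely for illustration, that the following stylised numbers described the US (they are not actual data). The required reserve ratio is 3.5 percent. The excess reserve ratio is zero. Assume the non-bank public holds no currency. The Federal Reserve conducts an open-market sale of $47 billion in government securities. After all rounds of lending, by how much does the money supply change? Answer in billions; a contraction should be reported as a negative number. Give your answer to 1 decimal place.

-1342.9 billion

The simple money multiplier is m = 1/rr = 1/0.035 ≈ 28.5714.
An open-market sale reduces the monetary base by 47 billion, so ΔM = m × ΔMB = 28.5714 × (−47) = -1342.8558 billion.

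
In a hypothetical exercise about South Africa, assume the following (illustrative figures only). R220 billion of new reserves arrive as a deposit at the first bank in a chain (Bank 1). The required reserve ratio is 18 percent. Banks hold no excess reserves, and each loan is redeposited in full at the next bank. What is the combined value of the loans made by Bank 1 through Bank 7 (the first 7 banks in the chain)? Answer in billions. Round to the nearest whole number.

R752 billion

Bank i lends (1 − rr)^i of the original deposit: Bank 1 lends 220·0.8200 = 180.4000, Bank 2 lends 220·0.8200² = 147.9280, and so on.
Summing a geometric series: total = 220·[0.8200·(1 − 0.8200^7) / (1 − 0.8200)] ≈ 752.3828 billion.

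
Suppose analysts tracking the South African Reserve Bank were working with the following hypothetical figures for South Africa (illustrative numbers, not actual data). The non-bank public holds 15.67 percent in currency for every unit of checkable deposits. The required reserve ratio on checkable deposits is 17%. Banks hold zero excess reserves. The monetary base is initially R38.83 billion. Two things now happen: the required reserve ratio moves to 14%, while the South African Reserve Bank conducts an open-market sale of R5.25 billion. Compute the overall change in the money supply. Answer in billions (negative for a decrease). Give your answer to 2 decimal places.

Before: m₁ = (1 + 0.1567) / (0.17 + 0.1567) ≈ 3.54056, MB₁ = 38.83, so M₁ = 3.54056 × 38.83 ≈ 137.4799 billion.
After: m₂ = (1 + 0.1567) / (0.14 + 0.1567) ≈ 3.89855, MB₂ = 38.83 − 5.25 = 33.58, so M₂ = 3.89855 × 33.58 ≈ 130.9133 billion.
ΔM = M₂ − M₁ = 130.9133 − 137.4799 = -6.5666 billion.

-6.57 billion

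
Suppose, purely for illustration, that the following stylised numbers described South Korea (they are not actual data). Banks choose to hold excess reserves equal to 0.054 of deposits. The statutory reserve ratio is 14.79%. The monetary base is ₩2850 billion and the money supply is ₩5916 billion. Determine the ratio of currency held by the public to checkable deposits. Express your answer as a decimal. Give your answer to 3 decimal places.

0.540

Using m = M/MB = 5916/2850 ≈ 2.075789. From m = (1 + c)/(c + rr + e), rearranging gives 1 + c = m·(c + rr + e), so c·(1 − m) = m·(rr + e) − 1.
Hence c = [m·(rr + e) − 1]/(1 − m) = [2.075789 × (0.1479 + 0.054) − 1] / (1 − 2.075789) ≈ 0.539974.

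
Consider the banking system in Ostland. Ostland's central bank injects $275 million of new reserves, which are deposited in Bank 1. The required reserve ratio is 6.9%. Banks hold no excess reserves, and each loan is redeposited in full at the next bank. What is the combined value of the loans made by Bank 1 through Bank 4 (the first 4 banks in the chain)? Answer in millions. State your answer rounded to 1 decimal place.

$922.9 million

Bank i lends (1 − rr)^i of the original deposit: Bank 1 lends 275·0.9310 = 256.0250, Bank 2 lends 275·0.9310² ≈ 238.3593, and so on.
Summing a geometric series: total = 275·[0.9310·(1 − 0.9310^4) / (1 − 0.9310)] ≈ 922.8973 million.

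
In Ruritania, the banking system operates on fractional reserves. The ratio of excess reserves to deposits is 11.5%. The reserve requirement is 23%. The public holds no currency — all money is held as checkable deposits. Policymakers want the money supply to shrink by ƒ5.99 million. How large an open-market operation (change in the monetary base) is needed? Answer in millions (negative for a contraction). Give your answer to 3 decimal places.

-2.067 million

The money multiplier is m = 1 / (rr + e) = 1 / (0.23 + 0.115) ≈ 2.89855.
ΔMB = ΔM / m = (−5.99) / 2.89855 ≈ -2.0666 million.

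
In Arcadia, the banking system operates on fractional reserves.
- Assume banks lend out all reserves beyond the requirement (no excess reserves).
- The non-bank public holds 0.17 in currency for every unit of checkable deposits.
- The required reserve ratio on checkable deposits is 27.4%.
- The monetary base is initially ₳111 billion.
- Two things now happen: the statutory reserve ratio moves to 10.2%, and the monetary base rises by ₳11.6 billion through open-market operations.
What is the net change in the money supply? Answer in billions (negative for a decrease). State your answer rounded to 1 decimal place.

₳234.9 billion

Before: m₁ = (1 + 0.17) / (0.274 + 0.17) ≈ 2.63514, MB₁ = 111, so M₁ = 2.63514 × 111 ≈ 292.5005 billion.
After: m₂ = (1 + 0.17) / (0.102 + 0.17) ≈ 4.30147, MB₂ = 111 + 11.6 = 122.6, so M₂ = 4.30147 × 122.6 ≈ 527.3602 billion.
ΔM = M₂ − M₁ = 527.3602 − 292.5005 = 234.8597 billion.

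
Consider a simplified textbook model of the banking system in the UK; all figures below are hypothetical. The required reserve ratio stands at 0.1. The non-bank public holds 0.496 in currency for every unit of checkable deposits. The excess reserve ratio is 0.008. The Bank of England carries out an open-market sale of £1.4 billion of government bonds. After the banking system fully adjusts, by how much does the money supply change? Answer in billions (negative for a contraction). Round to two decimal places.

The money multiplier is m = (1 + c) / (rr + e + c) = (1 + 0.496) / (0.1 + 0.008 + 0.496) ≈ 2.4768.
The sale removes 1.4 billion of base, so ΔM = m × ΔMB = 2.4768 × (−1.4) ≈ -3.4675 billion.

-3.47 billion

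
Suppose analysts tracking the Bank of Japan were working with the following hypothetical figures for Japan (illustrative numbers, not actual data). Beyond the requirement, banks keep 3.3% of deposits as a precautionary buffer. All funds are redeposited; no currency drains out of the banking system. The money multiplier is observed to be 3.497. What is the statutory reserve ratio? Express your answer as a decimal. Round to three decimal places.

0.253

Using m = 3.497. Since m = (1 + c)/(c + rr + e), the denominator satisfies c + rr + e = (1 + c)/m = (1 + 0) / 3.497 ≈ 0.285959.
With c = 0 and e = 0.033, the statutory reserve ratio is 0.285959 − 0 − 0.033 = 0.252959.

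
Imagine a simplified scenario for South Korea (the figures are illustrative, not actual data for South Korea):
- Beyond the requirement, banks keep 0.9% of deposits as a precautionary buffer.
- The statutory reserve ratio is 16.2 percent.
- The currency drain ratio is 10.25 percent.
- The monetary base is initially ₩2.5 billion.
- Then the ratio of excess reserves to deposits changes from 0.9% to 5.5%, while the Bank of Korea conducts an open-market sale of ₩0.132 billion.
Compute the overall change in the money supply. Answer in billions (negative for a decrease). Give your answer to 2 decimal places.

Before: m₁ = (1 + 0.1025) / (0.162 + 0.009 + 0.1025) ≈ 4.0311, MB₁ = 2.5, so M₁ = 4.0311 × 2.5 ≈ 10.0778 billion.
After: m₂ = (1 + 0.1025) / (0.162 + 0.055 + 0.1025) ≈ 3.4507, MB₂ = 2.5 − 0.132 = 2.368, so M₂ = 3.4507 × 2.368 ≈ 8.1713 billion.
ΔM = M₂ − M₁ = 8.1713 − 10.0778 = -1.9065 billion.

-1.91 billion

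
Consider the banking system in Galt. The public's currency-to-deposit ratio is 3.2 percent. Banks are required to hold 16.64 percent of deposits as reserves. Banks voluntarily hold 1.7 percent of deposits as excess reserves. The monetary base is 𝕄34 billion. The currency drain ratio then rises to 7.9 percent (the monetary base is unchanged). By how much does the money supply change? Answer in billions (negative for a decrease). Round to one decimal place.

-23.1 billion

Initially m₁ = (1 + 0.032) / (0.1664 + 0.017 + 0.032) ≈ 4.7911, so M₁ = 4.7911 × 34 = 162.8974 billion.
After the change m₂ = (1 + 0.079) / (0.1664 + 0.017 + 0.079) ≈ 4.1120, so M₂ = 4.1120 × 34 = 139.808 billion.
ΔM = M₂ − M₁ = 139.808 − 162.8974 = -23.0894 billion.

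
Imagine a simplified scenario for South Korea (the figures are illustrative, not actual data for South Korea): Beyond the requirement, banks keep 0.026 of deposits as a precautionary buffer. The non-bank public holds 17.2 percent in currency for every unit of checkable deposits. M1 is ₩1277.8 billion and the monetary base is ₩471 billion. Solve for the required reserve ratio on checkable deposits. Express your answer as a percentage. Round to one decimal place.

23.4%

Using m = M/MB = 1277.8/471 ≈ 2.712951. Since m = (1 + c)/(c + rr + e), the denominator satisfies c + rr + e = (1 + c)/m = (1 + 0.172) / 2.712951 ≈ 0.432002.
With c = 0.172 and e = 0.026, the required reserve ratio on checkable deposits is 0.432002 − 0.172 − 0.026 = 0.234002.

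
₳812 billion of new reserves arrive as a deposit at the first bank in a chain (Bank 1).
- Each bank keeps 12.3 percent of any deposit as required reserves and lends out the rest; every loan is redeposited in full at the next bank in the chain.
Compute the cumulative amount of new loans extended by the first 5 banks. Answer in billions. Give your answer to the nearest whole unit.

Bank i lends (1 − rr)^i of the original deposit: Bank 1 lends 812·0.8770 = 712.1240, Bank 2 lends 812·0.8770² ≈ 624.5327, and so on.
Summing a geometric series: total = 812·[0.8770·(1 − 0.8770^5) / (1 − 0.8770)] ≈ 2785.9819 billion.

₳2786 billion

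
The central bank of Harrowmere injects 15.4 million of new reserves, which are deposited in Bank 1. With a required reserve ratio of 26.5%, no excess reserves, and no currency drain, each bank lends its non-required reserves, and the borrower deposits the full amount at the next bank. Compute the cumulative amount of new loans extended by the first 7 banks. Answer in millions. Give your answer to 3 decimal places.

Bank i lends (1 − rr)^i of the original deposit: Bank 1 lends 15.4·0.7350 = 11.3190, Bank 2 lends 15.4·0.7350² ≈ 8.3195, and so on.
Summing a geometric series: total = 15.4·[0.7350·(1 − 0.7350^7) / (1 − 0.7350)] ≈ 37.7636 million.

37.764 million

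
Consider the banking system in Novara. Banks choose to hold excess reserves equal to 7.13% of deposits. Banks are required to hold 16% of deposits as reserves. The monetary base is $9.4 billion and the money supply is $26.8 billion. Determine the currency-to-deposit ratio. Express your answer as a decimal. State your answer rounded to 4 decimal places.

0.1840

Using m = M/MB = 26.8/9.4 ≈ 2.851064. From m = (1 + c)/(c + rr + e), rearranging gives 1 + c = m·(c + rr + e), so c·(1 − m) = m·(rr + e) − 1.
Hence c = [m·(rr + e) − 1]/(1 − m) = [2.851064 × (0.16 + 0.0713) − 1] / (1 − 2.851064) ≈ 0.183975.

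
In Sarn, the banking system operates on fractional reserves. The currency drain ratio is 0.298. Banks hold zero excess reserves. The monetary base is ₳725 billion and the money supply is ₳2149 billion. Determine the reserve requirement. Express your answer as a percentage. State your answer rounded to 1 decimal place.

14.0%

Using m = M/MB = 2149/725 ≈ 2.964138. Since m = (1 + c)/(c + rr + e), the denominator satisfies c + rr + e = (1 + c)/m = (1 + 0.298) / 2.964138 ≈ 0.437901.
With c = 0.298 and e = 0, the reserve requirement is 0.437901 − 0.298 − 0 = 0.139901.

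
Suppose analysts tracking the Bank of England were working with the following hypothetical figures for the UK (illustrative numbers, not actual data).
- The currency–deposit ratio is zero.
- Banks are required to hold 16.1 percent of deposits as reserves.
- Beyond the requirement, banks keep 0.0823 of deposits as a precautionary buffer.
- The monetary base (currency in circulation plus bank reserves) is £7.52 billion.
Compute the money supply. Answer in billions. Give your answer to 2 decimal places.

£30.91 billion

The money multiplier is m = 1 / (rr + e) = 1 / (0.161 + 0.0823) ≈ 4.1102.
So M = m × MB = 4.1102 × 7.52 ≈ 30.9087 billion.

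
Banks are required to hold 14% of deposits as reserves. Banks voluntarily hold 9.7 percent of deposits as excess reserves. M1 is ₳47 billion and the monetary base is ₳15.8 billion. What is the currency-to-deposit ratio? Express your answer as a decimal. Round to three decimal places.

Using m = M/MB = 47/15.8 ≈ 2.974684. From m = (1 + c)/(c + rr + e), rearranging gives 1 + c = m·(c + rr + e), so c·(1 − m) = m·(rr + e) − 1.
Hence c = [m·(rr + e) − 1]/(1 − m) = [2.974684 × (0.14 + 0.097) − 1] / (1 − 2.974684) ≈ 0.149391.

0.149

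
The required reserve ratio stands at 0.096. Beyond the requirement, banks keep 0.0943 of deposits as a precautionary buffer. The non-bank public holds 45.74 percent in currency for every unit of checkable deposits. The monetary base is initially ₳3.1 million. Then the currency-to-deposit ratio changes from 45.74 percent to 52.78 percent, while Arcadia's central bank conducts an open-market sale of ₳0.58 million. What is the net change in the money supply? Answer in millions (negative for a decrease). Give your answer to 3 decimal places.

Before: m₁ = (1 + 0.4574) / (0.096 + 0.0943 + 0.4574) ≈ 2.25012, MB₁ = 3.1, so M₁ = 2.25012 × 3.1 ≈ 6.9754 million.
After: m₂ = (1 + 0.5278) / (0.096 + 0.0943 + 0.5278) ≈ 2.12756, MB₂ = 3.1 − 0.58 = 2.52, so M₂ = 2.12756 × 2.52 ≈ 5.3615 million.
ΔM = M₂ − M₁ = 5.3615 − 6.9754 = -1.6139 million.

-1.614 million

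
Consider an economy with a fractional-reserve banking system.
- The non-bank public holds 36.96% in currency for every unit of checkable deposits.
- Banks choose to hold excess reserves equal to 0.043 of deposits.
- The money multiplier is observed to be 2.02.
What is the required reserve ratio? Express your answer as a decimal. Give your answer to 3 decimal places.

0.265

Using m = 2.02. Since m = (1 + c)/(c + rr + e), the denominator satisfies c + rr + e = (1 + c)/m = (1 + 0.3696) / 2.02 ≈ 0.678020.
With c = 0.3696 and e = 0.043, the required reserve ratio is 0.678020 − 0.3696 − 0.043 = 0.26542.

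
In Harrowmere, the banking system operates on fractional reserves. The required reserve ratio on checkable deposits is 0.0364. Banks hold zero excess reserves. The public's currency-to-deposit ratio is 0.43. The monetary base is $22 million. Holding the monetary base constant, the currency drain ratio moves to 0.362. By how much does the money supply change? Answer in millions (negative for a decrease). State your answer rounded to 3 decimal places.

$7.758 million

Initially m₁ = (1 + 0.43) / (0.0364 + 0.43) ≈ 3.066038, so M₁ = 3.066038 × 22 ≈ 67.4528 million.
After the change m₂ = (1 + 0.362) / (0.0364 + 0.362) ≈ 3.418675, so M₂ = 3.418675 × 22 ≈ 75.2108 million.
ΔM = M₂ − M₁ = 75.2108 − 67.4528 = 7.758 million.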